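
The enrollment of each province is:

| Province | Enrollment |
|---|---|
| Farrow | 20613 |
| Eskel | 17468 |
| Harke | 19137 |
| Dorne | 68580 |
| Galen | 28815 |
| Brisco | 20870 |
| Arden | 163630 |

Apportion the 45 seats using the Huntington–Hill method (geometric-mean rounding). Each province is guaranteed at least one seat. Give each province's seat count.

With divisor 7713: modified quotas Farrow 2.673, Eskel 2.265, Harke 2.481, Dorne 8.891, Galen 3.736, Brisco 2.706, Arden 21.215.
Geometric-mean thresholds: Farrow √(2·3)=2.449, Eskel √(2·3)=2.449, Harke √(2·3)=2.449, Dorne √(8·9)=8.485, Galen √(3·4)=3.464, Brisco √(2·3)=2.449, Arden √(21·22)=21.494.
Each quota rounded against its threshold gives Farrow 3, Eskel 2, Harke 3, Dorne 9, Galen 4, Brisco 3, Arden 21 (total 45).

Farrow 3; Eskel 2; Harke 3; Dorne 9; Galen 4; Brisco 3; Arden 21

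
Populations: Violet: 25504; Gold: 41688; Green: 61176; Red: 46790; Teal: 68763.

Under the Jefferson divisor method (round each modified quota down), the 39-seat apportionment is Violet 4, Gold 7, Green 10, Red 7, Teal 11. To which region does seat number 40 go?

Red

Priority for the next seat is population ÷ (current seats + 1).
Priorities: Violet 5100.800, Gold 5211.000, Green 5561.455, Red 5848.750, Teal 5730.250.
Highest priority: Red.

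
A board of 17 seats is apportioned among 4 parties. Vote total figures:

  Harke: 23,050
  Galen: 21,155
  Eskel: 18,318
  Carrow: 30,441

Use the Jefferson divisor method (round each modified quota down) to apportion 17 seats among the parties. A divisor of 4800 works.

With modified divisor 4800: modified quotas Harke 4.802, Galen 4.407, Eskel 3.816, Carrow 6.342.
Rounding down: Harke 4, Galen 4, Eskel 3, Carrow 6 (total 17).

Harke=4, Galen=4, Eskel=3, Carrow=6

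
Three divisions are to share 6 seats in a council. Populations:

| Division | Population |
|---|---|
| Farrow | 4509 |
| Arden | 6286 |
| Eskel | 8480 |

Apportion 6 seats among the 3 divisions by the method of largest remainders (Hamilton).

The standard divisor is 19275/6 ≈ 3212.5.
Standard quotas: Farrow 1.4036, Arden 1.9567, Eskel 2.6397.
Lower quotas: Farrow 1, Arden 1, Eskel 2 (sum 4, leaving 2 seats).
Remainders in descending order: Arden 0.9567, Eskel 0.6397, Farrow 0.4036.
The surplus seats go to Arden, Eskel.

Farrow=1, Arden=2, Eskel=3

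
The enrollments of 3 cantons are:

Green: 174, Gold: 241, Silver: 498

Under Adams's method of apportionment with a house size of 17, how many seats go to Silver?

9

Standard divisor 913/17 ≈ 53.706; standard quotas: Green 3.240, Gold 4.487, Silver 9.273.
Rounding up gives 4, 5, 10 = 19 seats, so the divisor must be adjusted.
With modified divisor 59: modified quotas Green 2.949, Gold 4.085, Silver 8.441.
Rounding up: Green 3, Gold 5, Silver 9 (total 17).
Silver receives 9.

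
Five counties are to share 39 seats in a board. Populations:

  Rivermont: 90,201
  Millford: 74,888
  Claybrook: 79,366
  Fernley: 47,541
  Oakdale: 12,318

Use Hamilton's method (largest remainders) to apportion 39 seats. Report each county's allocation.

Total 304314; standard divisor 304314/39 ≈ 7802.923.
Standard quotas: Rivermont 11.5599, Millford 9.5974, Claybrook 10.1713, Fernley 6.0927, Oakdale 1.5786.
Lower quotas: Rivermont 11, Millford 9, Claybrook 10, Fernley 6, Oakdale 1 (sum 37, leaving 2 seats).
Remainders in descending order: Millford 0.5974, Oakdale 0.5786, Rivermont 0.5599, Claybrook 0.1713, Fernley 0.0927.
The surplus seats go to Millford, Oakdale.

Rivermont 11; Millford 10; Claybrook 10; Fernley 6; Oakdale 2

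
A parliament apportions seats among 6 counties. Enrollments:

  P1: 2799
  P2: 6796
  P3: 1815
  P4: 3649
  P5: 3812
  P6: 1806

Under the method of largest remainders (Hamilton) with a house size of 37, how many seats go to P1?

The standard divisor is 20677/37 ≈ 558.838.
Standard quotas: P1 5.0086, P2 12.1610, P3 3.2478, P4 6.5296, P5 6.8213, P6 3.2317.
Lower quotas: P1 5, P2 12, P3 3, P4 6, P5 6, P6 3 (sum 35, leaving 2 seats).
Remainders in descending order: P5 0.8213, P4 0.5296, P3 0.2478, P6 0.2317, P2 0.1610, P1 0.0086.
Largest remainders: P5, P4 receive the extra seats.
P1 receives 5.

5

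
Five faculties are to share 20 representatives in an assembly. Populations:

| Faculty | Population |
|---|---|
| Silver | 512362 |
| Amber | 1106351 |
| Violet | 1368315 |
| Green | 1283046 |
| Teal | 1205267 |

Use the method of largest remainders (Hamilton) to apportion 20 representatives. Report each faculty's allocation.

The standard divisor is 5475341/20 ≈ 273767.05.
Standard quotas: Silver 1.8715, Amber 4.0412, Violet 4.9981, Green 4.6866, Teal 4.4025.
Lower quotas: Silver 1, Amber 4, Violet 4, Green 4, Teal 4 (sum 17, leaving 3 seats).
Remainders in descending order: Violet 0.9981, Silver 0.8715, Green 0.6866, Teal 0.4025, Amber 0.0412.
The surplus seats go to Violet, Silver, Green.

Silver 2; Amber 4; Violet 5; Green 5; Teal 4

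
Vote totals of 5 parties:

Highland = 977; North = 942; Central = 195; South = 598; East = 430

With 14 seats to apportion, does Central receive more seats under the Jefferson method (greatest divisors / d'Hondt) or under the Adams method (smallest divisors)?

Adams

Jefferson: Highland 5, North 4, Central 0, South 3, East 2.
Adams: Highland 4, North 4, Central 1, South 3, East 2.
Central gets 0 under Jefferson and 1 under Adams.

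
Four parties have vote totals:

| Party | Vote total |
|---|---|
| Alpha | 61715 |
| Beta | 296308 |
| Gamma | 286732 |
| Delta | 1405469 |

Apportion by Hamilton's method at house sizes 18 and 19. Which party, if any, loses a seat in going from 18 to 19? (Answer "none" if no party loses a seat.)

Alpha

At 18 seats: Alpha 1, Beta 3, Gamma 2, Delta 12.
At 19 seats: Alpha 0, Beta 3, Gamma 3, Delta 13.
Alpha drops from 1 to 0.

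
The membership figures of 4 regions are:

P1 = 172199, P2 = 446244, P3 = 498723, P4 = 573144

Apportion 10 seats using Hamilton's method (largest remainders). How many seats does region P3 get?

3

Total 1690310; standard divisor 1690310/10 = 169031.
Standard quotas: P1 1.0187, P2 2.6400, P3 2.9505, P4 3.3908.
Lower quotas: P1 1, P2 2, P3 2, P4 3 (sum 8, leaving 2 seats).
Remainders in descending order: P3 0.9505, P2 0.6400, P4 0.3908, P1 0.0187.
The surplus seats go to P3, P2.
P3 receives 3.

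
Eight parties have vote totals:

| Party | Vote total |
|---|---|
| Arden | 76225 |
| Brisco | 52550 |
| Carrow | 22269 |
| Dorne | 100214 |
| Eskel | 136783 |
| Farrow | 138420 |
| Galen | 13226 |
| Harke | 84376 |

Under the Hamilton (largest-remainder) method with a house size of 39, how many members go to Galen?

1

Standard divisor: 624063 ÷ 39 ≈ 16001.615.
Standard quotas: Arden 4.7636, Brisco 3.2840, Carrow 1.3917, Dorne 6.2627, Eskel 8.5481, Farrow 8.6504, Galen 0.8265, Harke 5.2730.
Lower quotas: Arden 4, Brisco 3, Carrow 1, Dorne 6, Eskel 8, Farrow 8, Galen 0, Harke 5 (sum 35, leaving 4 seats).
Remainders in descending order: Galen 0.8265, Arden 0.7636, Farrow 0.6504, Eskel 0.5481, Carrow 0.3917, Brisco 0.2840, Harke 0.2730, Dorne 0.2627.
The surplus seats go to Galen, Arden, Farrow, Eskel.
Galen receives 1.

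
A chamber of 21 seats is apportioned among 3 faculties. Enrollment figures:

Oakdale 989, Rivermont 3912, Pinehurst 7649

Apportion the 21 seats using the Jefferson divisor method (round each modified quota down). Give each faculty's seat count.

Standard divisor 12550/21 ≈ 597.619; standard quotas: Oakdale 1.655, Rivermont 6.546, Pinehurst 12.799.
Rounding down gives 1, 6, 12 = 19 seats, so the divisor must be adjusted.
With modified divisor 550: modified quotas Oakdale 1.798, Rivermont 7.113, Pinehurst 13.907.
Rounding down: Oakdale 1, Rivermont 7, Pinehurst 13 (total 21).

Oakdale 1; Rivermont 7; Pinehurst 13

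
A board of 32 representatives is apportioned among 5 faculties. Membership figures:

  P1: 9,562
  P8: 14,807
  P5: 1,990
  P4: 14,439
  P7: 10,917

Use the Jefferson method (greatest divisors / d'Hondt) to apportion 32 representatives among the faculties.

P1: 6; P8: 9; P5: 1; P4: 9; P7: 7

Standard divisor 51715/32 ≈ 1616.094; standard quotas: P1 5.917, P8 9.162, P5 1.231, P4 8.935, P7 6.755.
Rounding down gives 5, 9, 1, 8, 6 = 29 seats, so the divisor must be adjusted.
With modified divisor 1500: modified quotas P1 6.375, P8 9.871, P5 1.327, P4 9.626, P7 7.278.
Rounding down: P1 6, P8 9, P5 1, P4 9, P7 7 (total 32).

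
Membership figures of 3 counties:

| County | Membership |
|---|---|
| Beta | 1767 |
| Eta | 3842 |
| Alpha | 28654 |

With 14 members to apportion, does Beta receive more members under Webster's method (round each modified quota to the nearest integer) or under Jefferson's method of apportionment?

Webster: Beta 1, Eta 2, Alpha 11.
Jefferson: Beta 0, Eta 1, Alpha 13.
Beta gets 1 under Webster and 0 under Jefferson.

Webster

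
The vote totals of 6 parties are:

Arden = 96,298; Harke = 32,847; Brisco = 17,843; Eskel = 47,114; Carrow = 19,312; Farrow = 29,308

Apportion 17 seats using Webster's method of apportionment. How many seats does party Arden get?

7

Standard divisor 242722/17 ≈ 14277.765; standard quotas: Arden 6.745, Harke 2.301, Brisco 1.250, Eskel 3.300, Carrow 1.353, Farrow 2.053.
Rounding to the nearest integer gives 7, 2, 1, 3, 1, 2 = 16 seats, so the divisor must be adjusted.
With modified divisor 13300: modified quotas Arden 7.240, Harke 2.470, Brisco 1.342, Eskel 3.542, Carrow 1.452, Farrow 2.204.
Rounding to the nearest integer: Arden 7, Harke 2, Brisco 1, Eskel 4, Carrow 1, Farrow 2 (total 17).
Arden receives 7.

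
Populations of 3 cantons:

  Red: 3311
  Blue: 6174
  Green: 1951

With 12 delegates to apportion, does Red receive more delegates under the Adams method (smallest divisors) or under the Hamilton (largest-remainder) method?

Adams

Adams: Red 4, Blue 6, Green 2.
Hamilton: Red 3, Blue 7, Green 2.
Red gets 4 under Adams and 3 under Hamilton.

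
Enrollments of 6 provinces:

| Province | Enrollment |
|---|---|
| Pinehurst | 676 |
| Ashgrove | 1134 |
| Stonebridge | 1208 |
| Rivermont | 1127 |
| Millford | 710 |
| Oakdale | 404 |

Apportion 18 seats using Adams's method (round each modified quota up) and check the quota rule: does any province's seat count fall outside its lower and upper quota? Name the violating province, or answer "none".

none

Standard quotas: Pinehurst 2.314, Ashgrove 3.881, Stonebridge 4.135, Rivermont 3.857, Millford 2.430, Oakdale 1.383.
Adams allocation: Pinehurst 2, Ashgrove 4, Stonebridge 4, Rivermont 4, Millford 2, Oakdale 2.
Every allocation lies between the lower and upper quota.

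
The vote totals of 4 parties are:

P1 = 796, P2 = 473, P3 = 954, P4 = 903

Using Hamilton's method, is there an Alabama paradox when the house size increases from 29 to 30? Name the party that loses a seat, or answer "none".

At 29 seats: P1 7, P2 5, P3 9, P4 8.
At 30 seats: P1 8, P2 4, P3 9, P4 9.
P2 drops from 5 to 4.

P2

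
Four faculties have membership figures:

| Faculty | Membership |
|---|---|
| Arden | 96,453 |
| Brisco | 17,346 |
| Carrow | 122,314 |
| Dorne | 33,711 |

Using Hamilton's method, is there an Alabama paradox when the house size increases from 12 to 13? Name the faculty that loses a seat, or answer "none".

Dorne

At 12 seats: Arden 4, Brisco 1, Carrow 5, Dorne 2.
At 13 seats: Arden 5, Brisco 1, Carrow 6, Dorne 1.
Dorne drops from 2 to 1.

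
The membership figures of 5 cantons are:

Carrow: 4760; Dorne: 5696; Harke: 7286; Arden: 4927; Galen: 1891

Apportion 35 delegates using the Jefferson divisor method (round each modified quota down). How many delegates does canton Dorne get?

Standard divisor 24560/35 ≈ 701.714; standard quotas: Carrow 6.783, Dorne 8.117, Harke 10.383, Arden 7.021, Galen 2.695.
Rounding down gives 6, 8, 10, 7, 2 = 33 seats, so the divisor must be adjusted.
With modified divisor 650: modified quotas Carrow 7.323, Dorne 8.763, Harke 11.209, Arden 7.580, Galen 2.909.
Rounding down: Carrow 7, Dorne 8, Harke 11, Arden 7, Galen 2 (total 35).
Dorne receives 8.

8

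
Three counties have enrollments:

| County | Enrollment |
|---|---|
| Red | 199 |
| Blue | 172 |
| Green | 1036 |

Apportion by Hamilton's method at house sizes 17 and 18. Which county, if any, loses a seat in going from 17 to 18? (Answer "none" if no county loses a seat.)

none

At 17 seats: Red 2, Blue 2, Green 13.
At 18 seats: Red 3, Blue 2, Green 13.
No county's allocation decreased.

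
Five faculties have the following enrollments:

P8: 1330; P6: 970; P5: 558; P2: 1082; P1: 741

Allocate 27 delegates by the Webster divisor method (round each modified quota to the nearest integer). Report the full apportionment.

Standard divisor 4681/27 ≈ 173.37; standard quotas: P8 7.671, P6 5.595, P5 3.219, P2 6.241, P1 4.274.
Rounding to the nearest integer gives P8 8, P6 6, P5 3, P2 6, P1 4 — total 27, matching the house size, so no adjustment is needed.

P8=8, P6=6, P5=3, P2=6, P1=4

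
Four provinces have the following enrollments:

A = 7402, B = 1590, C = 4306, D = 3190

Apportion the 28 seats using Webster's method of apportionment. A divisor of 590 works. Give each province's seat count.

With modified divisor 590: modified quotas A 12.546, B 2.695, C 7.298, D 5.407.
Rounding to the nearest integer: A 13, B 3, C 7, D 5 (total 28).

A 13, B 3, C 7, D 5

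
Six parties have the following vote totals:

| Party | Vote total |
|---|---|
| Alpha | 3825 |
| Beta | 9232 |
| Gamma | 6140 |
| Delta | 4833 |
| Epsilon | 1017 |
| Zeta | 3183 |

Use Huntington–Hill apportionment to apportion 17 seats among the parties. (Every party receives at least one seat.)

With divisor 1729: modified quotas Alpha 2.212, Beta 5.340, Gamma 3.551, Delta 2.795, Epsilon 0.588, Zeta 1.841.
Geometric-mean thresholds: Alpha √(2·3)=2.449, Beta √(5·6)=5.477, Gamma √(3·4)=3.464, Delta √(2·3)=2.449, Epsilon (min 1), Zeta √(1·2)=1.414.
Each quota rounded against its threshold gives Alpha 2, Beta 5, Gamma 4, Delta 3, Epsilon 1, Zeta 2 (total 17).

Alpha: 2, Beta: 5, Gamma: 4, Delta: 3, Epsilon: 1, Zeta: 2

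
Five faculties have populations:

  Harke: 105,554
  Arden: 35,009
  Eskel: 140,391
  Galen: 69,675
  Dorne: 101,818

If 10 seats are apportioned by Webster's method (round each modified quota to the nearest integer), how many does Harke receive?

Standard divisor 452447/10 ≈ 45244.7; standard quotas: Harke 2.333, Arden 0.774, Eskel 3.103, Galen 1.540, Dorne 2.250.
Rounding to the nearest integer gives Harke 2, Arden 1, Eskel 3, Galen 2, Dorne 2 — total 10, matching the house size, so no adjustment is needed.
Harke receives 2.

2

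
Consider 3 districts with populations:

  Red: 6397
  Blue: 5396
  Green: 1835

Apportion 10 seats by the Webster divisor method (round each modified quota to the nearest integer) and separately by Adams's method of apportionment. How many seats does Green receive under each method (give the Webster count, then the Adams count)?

Webster: Red 5, Blue 4, Green 1.
Adams: Red 4, Blue 4, Green 2.
Green gets 1 under Webster and 2 under Adams.

1 and 2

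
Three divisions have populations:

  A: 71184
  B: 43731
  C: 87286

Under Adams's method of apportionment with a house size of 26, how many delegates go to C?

11

Standard divisor 202201/26 ≈ 7776.962; standard quotas: A 9.153, B 5.623, C 11.224.
Rounding up gives 10, 6, 12 = 28 seats, so the divisor must be adjusted.
With modified divisor 8300: modified quotas A 8.576, B 5.269, C 10.516.
Rounding up: A 9, B 6, C 11 (total 26).
C receives 11.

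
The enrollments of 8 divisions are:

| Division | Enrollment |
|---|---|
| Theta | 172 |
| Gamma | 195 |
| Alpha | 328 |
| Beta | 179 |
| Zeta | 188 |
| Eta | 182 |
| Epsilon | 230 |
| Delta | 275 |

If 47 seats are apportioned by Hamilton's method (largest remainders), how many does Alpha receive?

9

Total 1749; standard divisor 1749/47 ≈ 37.213.
Standard quotas: Theta 4.622, Gamma 5.240, Alpha 8.814, Beta 4.810, Zeta 5.052, Eta 4.891, Epsilon 6.181, Delta 7.390.
Lower quotas: Theta 4, Gamma 5, Alpha 8, Beta 4, Zeta 5, Eta 4, Epsilon 6, Delta 7 (sum 43, leaving 4 seats).
Remainders in descending order: Eta 0.891, Alpha 0.814, Beta 0.810, Theta 0.622, Delta 0.390, Gamma 0.240, Epsilon 0.181, Zeta 0.052.
Largest remainders: Eta, Alpha, Beta, Theta receive the extra seats.
Alpha receives 9.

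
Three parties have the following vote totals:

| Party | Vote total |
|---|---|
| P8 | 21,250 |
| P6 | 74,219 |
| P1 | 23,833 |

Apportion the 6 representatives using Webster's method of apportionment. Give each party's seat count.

Standard divisor 119302/6 ≈ 19883.667; standard quotas: P8 1.069, P6 3.733, P1 1.199.
Rounding to the nearest integer gives P8 1, P6 4, P1 1 — total 6, matching the house size, so no adjustment is needed.

P8: 1, P6: 4, P1: 1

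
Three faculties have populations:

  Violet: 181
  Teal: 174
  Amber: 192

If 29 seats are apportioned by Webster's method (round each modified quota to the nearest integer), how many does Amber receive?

Standard divisor 547/29 ≈ 18.862; standard quotas: Violet 9.596, Teal 9.225, Amber 10.179.
Rounding to the nearest integer gives Violet 10, Teal 9, Amber 10 — total 29, matching the house size, so no adjustment is needed.
Amber receives 10.

10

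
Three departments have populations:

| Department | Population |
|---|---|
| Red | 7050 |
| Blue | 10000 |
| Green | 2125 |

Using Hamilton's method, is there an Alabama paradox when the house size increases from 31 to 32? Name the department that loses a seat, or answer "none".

Green

At 31 seats: Red 11, Blue 16, Green 4.
At 32 seats: Red 12, Blue 17, Green 3.
Green drops from 4 to 3.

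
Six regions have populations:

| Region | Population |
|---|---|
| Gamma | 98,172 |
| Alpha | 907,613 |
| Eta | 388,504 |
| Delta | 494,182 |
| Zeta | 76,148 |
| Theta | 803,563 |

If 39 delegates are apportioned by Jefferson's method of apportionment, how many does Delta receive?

7

Standard divisor 2768182/39 ≈ 70979.026; standard quotas: Gamma 1.383, Alpha 12.787, Eta 5.474, Delta 6.962, Zeta 1.073, Theta 11.321.
Rounding down gives 1, 12, 5, 6, 1, 11 = 36 seats, so the divisor must be adjusted.
With modified divisor 65900: modified quotas Gamma 1.490, Alpha 13.773, Eta 5.895, Delta 7.499, Zeta 1.156, Theta 12.194.
Rounding down: Gamma 1, Alpha 13, Eta 5, Delta 7, Zeta 1, Theta 12 (total 39).
Delta receives 7.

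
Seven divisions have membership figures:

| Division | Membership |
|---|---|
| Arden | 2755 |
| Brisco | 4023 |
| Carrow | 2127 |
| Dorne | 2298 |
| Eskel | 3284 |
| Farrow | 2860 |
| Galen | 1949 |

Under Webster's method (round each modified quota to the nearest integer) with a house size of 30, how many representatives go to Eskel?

Standard divisor 19296/30 ≈ 643.2; standard quotas: Arden 4.283, Brisco 6.255, Carrow 3.307, Dorne 3.573, Eskel 5.106, Farrow 4.447, Galen 3.030.
Rounding to the nearest integer gives 4, 6, 3, 4, 5, 4, 3 = 29 seats, so the divisor must be adjusted.
With modified divisor 630: modified quotas Arden 4.373, Brisco 6.386, Carrow 3.376, Dorne 3.648, Eskel 5.213, Farrow 4.540, Galen 3.094.
Rounding to the nearest integer: Arden 4, Brisco 6, Carrow 3, Dorne 4, Eskel 5, Farrow 5, Galen 3 (total 30).
Eskel receives 5.

5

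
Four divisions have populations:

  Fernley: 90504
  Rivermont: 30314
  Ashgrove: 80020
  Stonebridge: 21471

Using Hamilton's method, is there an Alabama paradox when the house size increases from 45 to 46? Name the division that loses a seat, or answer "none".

At 45 seats: Fernley 18, Rivermont 6, Ashgrove 16, Stonebridge 5.
At 46 seats: Fernley 19, Rivermont 6, Ashgrove 17, Stonebridge 4.
Stonebridge drops from 5 to 4.

Stonebridge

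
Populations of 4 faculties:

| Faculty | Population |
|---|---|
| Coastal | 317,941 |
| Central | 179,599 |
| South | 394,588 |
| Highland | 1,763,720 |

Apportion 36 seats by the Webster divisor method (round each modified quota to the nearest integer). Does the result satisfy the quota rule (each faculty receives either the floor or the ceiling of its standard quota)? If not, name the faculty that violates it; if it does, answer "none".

Highland

Standard quotas: Coastal 4.310, Central 2.434, South 5.349, Highland 23.907.
Webster allocation: Coastal 4, Central 2, South 5, Highland 25.
Highland has quota 23.907 (lower 23, upper 24) but receives 25 — outside the quota interval.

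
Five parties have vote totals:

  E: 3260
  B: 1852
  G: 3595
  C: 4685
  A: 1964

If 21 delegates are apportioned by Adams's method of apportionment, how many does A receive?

3

Standard divisor 15356/21 ≈ 731.238; standard quotas: E 4.458, B 2.533, G 4.916, C 6.407, A 2.686.
Rounding up gives 5, 3, 5, 7, 3 = 23 seats, so the divisor must be adjusted.
With modified divisor 860: modified quotas E 3.791, B 2.153, G 4.180, C 5.448, A 2.284.
Rounding up: E 4, B 3, G 5, C 6, A 3 (total 21).
A receives 3.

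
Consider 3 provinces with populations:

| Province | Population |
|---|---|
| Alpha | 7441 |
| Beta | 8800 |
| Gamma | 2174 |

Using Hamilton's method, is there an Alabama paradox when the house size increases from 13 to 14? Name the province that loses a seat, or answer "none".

At 13 seats: Alpha 5, Beta 6, Gamma 2.
At 14 seats: Alpha 6, Beta 7, Gamma 1.
Gamma drops from 2 to 1.

Gamma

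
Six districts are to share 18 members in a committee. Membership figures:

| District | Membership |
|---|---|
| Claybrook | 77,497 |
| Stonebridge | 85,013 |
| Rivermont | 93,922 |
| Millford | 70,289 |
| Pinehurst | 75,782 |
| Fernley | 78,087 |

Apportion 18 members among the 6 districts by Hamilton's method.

Claybrook: 3, Stonebridge: 3, Rivermont: 3, Millford: 3, Pinehurst: 3, Fernley: 3

The standard divisor is 480590/18 ≈ 26699.444.
Standard quotas: Claybrook 2.9026, Stonebridge 3.1841, Rivermont 3.5178, Millford 2.6326, Pinehurst 2.8383, Fernley 2.9247.
Lower quotas: Claybrook 2, Stonebridge 3, Rivermont 3, Millford 2, Pinehurst 2, Fernley 2 (sum 14, leaving 4 seats).
Remainders in descending order: Fernley 0.9247, Claybrook 0.9026, Pinehurst 0.8383, Millford 0.6326, Rivermont 0.5178, Stonebridge 0.1841.
The surplus seats go to Fernley, Claybrook, Pinehurst, Millford.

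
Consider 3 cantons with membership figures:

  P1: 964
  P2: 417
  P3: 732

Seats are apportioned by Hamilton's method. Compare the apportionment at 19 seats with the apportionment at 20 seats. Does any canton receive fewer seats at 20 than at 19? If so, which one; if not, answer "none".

none

At 19 seats: P1 9, P2 4, P3 6.
At 20 seats: P1 9, P2 4, P3 7.
No canton's allocation decreased.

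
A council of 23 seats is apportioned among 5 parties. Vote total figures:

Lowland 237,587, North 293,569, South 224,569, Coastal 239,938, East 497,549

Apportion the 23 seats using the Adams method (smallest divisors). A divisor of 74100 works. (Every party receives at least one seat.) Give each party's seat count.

Lowland 4, North 4, South 4, Coastal 4, East 7

With modified divisor 74100: modified quotas Lowland 3.206, North 3.962, South 3.031, Coastal 3.238, East 6.715.
Rounding up: Lowland 4, North 4, South 4, Coastal 4, East 7 (total 23).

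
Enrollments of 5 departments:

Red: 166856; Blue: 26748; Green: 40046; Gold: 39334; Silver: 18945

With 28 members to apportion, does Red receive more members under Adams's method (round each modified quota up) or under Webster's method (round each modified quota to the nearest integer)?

Webster

Adams: Red 15, Blue 3, Green 4, Gold 4, Silver 2.
Webster: Red 16, Blue 2, Green 4, Gold 4, Silver 2.
Red gets 15 under Adams and 16 under Webster.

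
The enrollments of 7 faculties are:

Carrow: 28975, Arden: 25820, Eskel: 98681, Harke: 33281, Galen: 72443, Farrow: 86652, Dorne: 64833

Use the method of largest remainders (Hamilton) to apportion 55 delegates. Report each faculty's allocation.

Carrow=4; Arden=3; Eskel=13; Harke=4; Galen=10; Farrow=12; Dorne=9

Total 410685; standard divisor 410685/55 = 7467.
Standard quotas: Carrow 3.8804, Arden 3.4579, Eskel 13.2156, Harke 4.4571, Galen 9.7018, Farrow 11.6047, Dorne 8.6826.
Lower quotas: Carrow 3, Arden 3, Eskel 13, Harke 4, Galen 9, Farrow 11, Dorne 8 (sum 51, leaving 4 seats).
Remainders in descending order: Carrow 0.8804, Galen 0.7018, Dorne 0.6826, Farrow 0.6047, Arden 0.4579, Harke 0.4571, Eskel 0.2156.
Largest remainders: Carrow, Galen, Dorne, Farrow receive the extra seats.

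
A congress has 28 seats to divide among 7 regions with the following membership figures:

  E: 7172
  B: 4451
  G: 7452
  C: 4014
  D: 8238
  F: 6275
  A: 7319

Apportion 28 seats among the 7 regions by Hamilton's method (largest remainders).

The standard divisor is 44921/28 ≈ 1604.321.
Standard quotas: E 4.4704, B 2.7744, G 4.6450, C 2.5020, D 5.1349, F 3.9113, A 4.5621.
Lower quotas: E 4, B 2, G 4, C 2, D 5, F 3, A 4 (sum 24, leaving 4 seats).
Remainders in descending order: F 0.9113, B 0.7744, G 0.6450, A 0.5621, C 0.5020, E 0.4704, D 0.1349.
Largest remainders: F, B, G, A receive the extra seats.

E=4, B=3, G=5, C=2, D=5, F=4, A=5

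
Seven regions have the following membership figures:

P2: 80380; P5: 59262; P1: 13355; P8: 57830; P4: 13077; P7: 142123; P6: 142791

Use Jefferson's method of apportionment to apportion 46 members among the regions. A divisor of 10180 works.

With modified divisor 10180: modified quotas P2 7.896, P5 5.821, P1 1.312, P8 5.681, P4 1.285, P7 13.961, P6 14.027.
Rounding down: P2 7, P5 5, P1 1, P8 5, P4 1, P7 13, P6 14 (total 46).

P2 7, P5 5, P1 1, P8 5, P4 1, P7 13, P6 14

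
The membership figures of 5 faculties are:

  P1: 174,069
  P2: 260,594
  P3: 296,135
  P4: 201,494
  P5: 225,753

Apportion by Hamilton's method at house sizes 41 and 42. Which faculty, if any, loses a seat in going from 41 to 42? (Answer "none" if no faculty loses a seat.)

At 41 seats: P1 6, P2 9, P3 11, P4 7, P5 8.
At 42 seats: P1 6, P2 10, P3 11, P4 7, P5 8.
No faculty's allocation decreased.

none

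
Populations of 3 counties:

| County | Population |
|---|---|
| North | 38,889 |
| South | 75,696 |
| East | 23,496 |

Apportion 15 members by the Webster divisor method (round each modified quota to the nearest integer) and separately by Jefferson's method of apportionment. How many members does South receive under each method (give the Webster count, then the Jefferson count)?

8 and 9

Webster: North 4, South 8, East 3.
Jefferson: North 4, South 9, East 2.
South gets 8 under Webster and 9 under Jefferson.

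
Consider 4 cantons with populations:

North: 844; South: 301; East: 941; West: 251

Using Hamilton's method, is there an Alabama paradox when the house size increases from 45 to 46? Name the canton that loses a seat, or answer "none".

At 45 seats: North 16, South 6, East 18, West 5.
At 46 seats: North 17, South 6, East 18, West 5.
No canton's allocation decreased.

none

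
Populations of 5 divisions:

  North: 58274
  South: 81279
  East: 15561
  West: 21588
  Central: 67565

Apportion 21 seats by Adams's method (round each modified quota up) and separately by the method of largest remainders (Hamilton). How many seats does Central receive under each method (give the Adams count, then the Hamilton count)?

Adams: North 5, South 7, East 2, West 2, Central 5.
Hamilton: North 5, South 7, East 1, West 2, Central 6.
Central gets 5 under Adams and 6 under Hamilton.

5 and 6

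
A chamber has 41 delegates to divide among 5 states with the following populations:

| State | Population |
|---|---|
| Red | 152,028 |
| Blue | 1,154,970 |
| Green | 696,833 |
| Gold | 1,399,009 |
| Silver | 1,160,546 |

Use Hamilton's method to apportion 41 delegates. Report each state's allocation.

Standard divisor: 4563386 ÷ 41 ≈ 111302.098.
Standard quotas: Red 1.3659, Blue 10.3769, Green 6.2607, Gold 12.5695, Silver 10.4270.
Lower quotas: Red 1, Blue 10, Green 6, Gold 12, Silver 10 (sum 39, leaving 2 seats).
Remainders in descending order: Gold 0.5695, Silver 0.4270, Blue 0.3769, Red 0.3659, Green 0.2607.
Largest remainders: Gold, Silver receive the extra seats.

Red: 1; Blue: 10; Green: 6; Gold: 13; Silver: 11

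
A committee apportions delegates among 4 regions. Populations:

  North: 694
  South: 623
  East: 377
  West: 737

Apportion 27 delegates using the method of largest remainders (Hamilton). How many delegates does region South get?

Standard divisor: 2431 ÷ 27 ≈ 90.037.
Standard quotas: North 7.708, South 6.919, East 4.187, West 8.186.
Lower quotas: North 7, South 6, East 4, West 8 (sum 25, leaving 2 seats).
Remainders in descending order: South 0.919, North 0.708, East 0.187, West 0.186.
The surplus seats go to South, North.
South receives 7.

7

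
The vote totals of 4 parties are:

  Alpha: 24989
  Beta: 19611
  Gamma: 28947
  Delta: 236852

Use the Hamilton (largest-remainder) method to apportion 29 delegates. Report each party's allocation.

Standard divisor: 310399 ÷ 29 ≈ 10703.414.
Standard quotas: Alpha 2.3347, Beta 1.8322, Gamma 2.7045, Delta 22.1286.
Lower quotas: Alpha 2, Beta 1, Gamma 2, Delta 22 (sum 27, leaving 2 seats).
Remainders in descending order: Beta 0.8322, Gamma 0.7045, Alpha 0.3347, Delta 0.1286.
The surplus seats go to Beta, Gamma.

Alpha 2, Beta 2, Gamma 3, Delta 22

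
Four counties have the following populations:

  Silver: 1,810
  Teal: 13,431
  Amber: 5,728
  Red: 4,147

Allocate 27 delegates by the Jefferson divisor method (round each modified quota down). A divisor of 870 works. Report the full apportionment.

With modified divisor 870: modified quotas Silver 2.080, Teal 15.438, Amber 6.584, Red 4.767.
Rounding down: Silver 2, Teal 15, Amber 6, Red 4 (total 27).

Silver=2, Teal=15, Amber=6, Red=4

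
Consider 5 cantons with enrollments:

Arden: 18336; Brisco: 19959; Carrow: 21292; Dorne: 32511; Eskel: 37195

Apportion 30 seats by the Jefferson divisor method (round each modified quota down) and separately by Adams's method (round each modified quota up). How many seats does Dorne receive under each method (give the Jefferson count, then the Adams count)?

8 and 7

Jefferson: Arden 4, Brisco 4, Carrow 5, Dorne 8, Eskel 9.
Adams: Arden 4, Brisco 5, Carrow 5, Dorne 7, Eskel 9.
Dorne gets 8 under Jefferson and 7 under Adams.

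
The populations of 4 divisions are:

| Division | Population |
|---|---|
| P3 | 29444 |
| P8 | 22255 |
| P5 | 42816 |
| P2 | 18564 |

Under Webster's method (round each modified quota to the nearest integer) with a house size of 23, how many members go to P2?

Standard divisor 113079/23 ≈ 4916.478; standard quotas: P3 5.989, P8 4.527, P5 8.709, P2 3.776.
Rounding to the nearest integer gives 6, 5, 9, 4 = 24 seats, so the divisor must be adjusted.
With modified divisor 5000: modified quotas P3 5.889, P8 4.451, P5 8.563, P2 3.713.
Rounding to the nearest integer: P3 6, P8 4, P5 9, P2 4 (total 23).
P2 receives 4.

4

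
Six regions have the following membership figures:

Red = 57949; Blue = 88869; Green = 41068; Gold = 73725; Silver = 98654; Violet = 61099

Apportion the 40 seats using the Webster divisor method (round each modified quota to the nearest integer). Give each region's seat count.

Standard divisor 421364/40 ≈ 10534.1; standard quotas: Red 5.501, Blue 8.436, Green 3.899, Gold 6.999, Silver 9.365, Violet 5.800.
Rounding to the nearest integer gives Red 6, Blue 8, Green 4, Gold 7, Silver 9, Violet 6 — total 40, matching the house size, so no adjustment is needed.

Red 6; Blue 8; Green 4; Gold 7; Silver 9; Violet 6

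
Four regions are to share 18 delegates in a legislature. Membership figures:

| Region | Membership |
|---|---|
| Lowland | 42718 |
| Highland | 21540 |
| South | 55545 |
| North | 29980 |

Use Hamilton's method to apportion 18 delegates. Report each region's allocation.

Lowland 5, Highland 2, South 7, North 4

The standard divisor is 149783/18 ≈ 8321.278.
Standard quotas: Lowland 5.1336, Highland 2.5885, South 6.6751, North 3.6028.
Lower quotas: Lowland 5, Highland 2, South 6, North 3 (sum 16, leaving 2 seats).
Remainders in descending order: South 0.6751, North 0.6028, Highland 0.5885, Lowland 0.1336.
The surplus seats go to South, North.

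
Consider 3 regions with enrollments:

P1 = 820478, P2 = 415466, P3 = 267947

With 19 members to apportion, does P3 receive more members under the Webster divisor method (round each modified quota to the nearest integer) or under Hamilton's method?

Webster: P1 11, P2 5, P3 3.
Hamilton: P1 10, P2 5, P3 4.
P3 gets 3 under Webster and 4 under Hamilton.

Hamilton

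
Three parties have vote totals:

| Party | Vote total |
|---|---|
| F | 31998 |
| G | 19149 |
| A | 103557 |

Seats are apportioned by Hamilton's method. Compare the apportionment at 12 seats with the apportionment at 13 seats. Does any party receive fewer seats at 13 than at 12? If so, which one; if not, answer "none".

At 12 seats: F 2, G 2, A 8.
At 13 seats: F 3, G 1, A 9.
G drops from 2 to 1.

G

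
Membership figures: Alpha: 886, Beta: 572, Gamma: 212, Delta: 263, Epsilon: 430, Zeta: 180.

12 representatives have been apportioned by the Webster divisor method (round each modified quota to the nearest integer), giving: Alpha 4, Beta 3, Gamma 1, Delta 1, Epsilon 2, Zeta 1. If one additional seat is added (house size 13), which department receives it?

Priority for the next seat is population ÷ (current seats + 0.5).
Priorities: Alpha 196.889, Beta 163.429, Gamma 141.333, Delta 175.333, Epsilon 172.000, Zeta 120.000.
Highest priority: Alpha.

Alpha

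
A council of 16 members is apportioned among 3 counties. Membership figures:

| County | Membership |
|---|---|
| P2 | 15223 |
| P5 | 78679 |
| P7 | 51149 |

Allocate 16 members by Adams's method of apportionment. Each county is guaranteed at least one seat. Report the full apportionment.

Standard divisor 145051/16 ≈ 9065.688; standard quotas: P2 1.679, P5 8.679, P7 5.642.
Rounding up gives 2, 9, 6 = 17 seats, so the divisor must be adjusted.
With modified divisor 10000: modified quotas P2 1.522, P5 7.868, P7 5.115.
Rounding up: P2 2, P5 8, P7 6 (total 16).

P2 2, P5 8, P7 6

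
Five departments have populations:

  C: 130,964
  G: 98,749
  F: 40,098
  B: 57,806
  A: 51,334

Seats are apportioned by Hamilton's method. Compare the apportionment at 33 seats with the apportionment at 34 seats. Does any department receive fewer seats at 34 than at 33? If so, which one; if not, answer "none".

At 33 seats: C 11, G 9, F 4, B 5, A 4.
At 34 seats: C 12, G 9, F 3, B 5, A 5.
F drops from 4 to 3.

F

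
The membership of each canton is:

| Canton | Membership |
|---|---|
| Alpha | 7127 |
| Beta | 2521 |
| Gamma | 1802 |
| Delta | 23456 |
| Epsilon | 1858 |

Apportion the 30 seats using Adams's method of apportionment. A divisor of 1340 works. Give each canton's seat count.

Alpha 6; Beta 2; Gamma 2; Delta 18; Epsilon 2

With modified divisor 1340: modified quotas Alpha 5.319, Beta 1.881, Gamma 1.345, Delta 17.504, Epsilon 1.387.
Rounding up: Alpha 6, Beta 2, Gamma 2, Delta 18, Epsilon 2 (total 30).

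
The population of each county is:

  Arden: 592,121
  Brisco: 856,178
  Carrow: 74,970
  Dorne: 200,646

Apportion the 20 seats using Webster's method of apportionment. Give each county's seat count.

Arden 7, Brisco 10, Carrow 1, Dorne 2

Standard divisor 1723915/20 ≈ 86195.75; standard quotas: Arden 6.869, Brisco 9.933, Carrow 0.870, Dorne 2.328.
Rounding to the nearest integer gives Arden 7, Brisco 10, Carrow 1, Dorne 2 — total 20, matching the house size, so no adjustment is needed.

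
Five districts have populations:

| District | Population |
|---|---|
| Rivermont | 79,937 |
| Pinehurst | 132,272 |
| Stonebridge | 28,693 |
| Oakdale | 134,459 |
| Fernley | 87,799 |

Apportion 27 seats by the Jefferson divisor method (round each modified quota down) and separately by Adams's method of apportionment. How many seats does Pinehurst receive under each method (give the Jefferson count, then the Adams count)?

8 and 7

Jefferson: Rivermont 5, Pinehurst 8, Stonebridge 1, Oakdale 8, Fernley 5.
Adams: Rivermont 5, Pinehurst 7, Stonebridge 2, Oakdale 8, Fernley 5.
Pinehurst gets 8 under Jefferson and 7 under Adams.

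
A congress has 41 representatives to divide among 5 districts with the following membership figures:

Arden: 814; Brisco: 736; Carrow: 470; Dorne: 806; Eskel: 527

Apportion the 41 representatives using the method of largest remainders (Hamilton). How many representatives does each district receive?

Standard divisor: 3353 ÷ 41 ≈ 81.78.
Standard quotas: Arden 9.953, Brisco 9.000, Carrow 5.747, Dorne 9.856, Eskel 6.444.
Lower quotas: Arden 9, Brisco 8, Carrow 5, Dorne 9, Eskel 6 (sum 37, leaving 4 seats).
Remainders in descending order: Brisco 1.000, Arden 0.953, Dorne 0.856, Carrow 0.747, Eskel 0.444.
Largest remainders: Brisco, Arden, Dorne, Carrow receive the extra seats.

Arden 10; Brisco 9; Carrow 6; Dorne 10; Eskel 6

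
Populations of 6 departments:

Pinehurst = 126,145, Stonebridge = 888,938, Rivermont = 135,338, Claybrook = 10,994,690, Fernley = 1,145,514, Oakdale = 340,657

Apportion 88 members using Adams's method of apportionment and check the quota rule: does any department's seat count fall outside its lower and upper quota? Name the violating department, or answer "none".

Claybrook

Standard quotas: Pinehurst 0.814, Stonebridge 5.739, Rivermont 0.874, Claybrook 70.979, Fernley 7.395, Oakdale 2.199.
Adams allocation: Pinehurst 1, Stonebridge 6, Rivermont 1, Claybrook 69, Fernley 8, Oakdale 3.
Claybrook has quota 70.979 (lower 70, upper 71) but receives 69 — outside the quota interval.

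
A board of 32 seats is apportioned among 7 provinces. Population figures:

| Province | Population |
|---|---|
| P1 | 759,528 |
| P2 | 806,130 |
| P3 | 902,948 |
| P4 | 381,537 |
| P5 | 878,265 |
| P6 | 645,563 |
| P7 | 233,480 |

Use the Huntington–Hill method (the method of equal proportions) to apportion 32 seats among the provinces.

P1 5, P2 6, P3 6, P4 3, P5 6, P6 4, P7 2

With divisor 145765: modified quotas P1 5.211, P2 5.530, P3 6.195, P4 2.617, P5 6.025, P6 4.429, P7 1.602.
Geometric-mean thresholds: P1 √(5·6)=5.477, P2 √(5·6)=5.477, P3 √(6·7)=6.481, P4 √(2·3)=2.449, P5 √(6·7)=6.481, P6 √(4·5)=4.472, P7 √(1·2)=1.414.
Each quota rounded against its threshold gives P1 5, P2 6, P3 6, P4 3, P5 6, P6 4, P7 2 (total 32).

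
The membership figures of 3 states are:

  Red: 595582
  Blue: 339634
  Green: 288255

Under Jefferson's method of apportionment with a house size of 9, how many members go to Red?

Standard divisor 1223471/9 ≈ 135941.222; standard quotas: Red 4.381, Blue 2.498, Green 2.120.
Rounding down gives 4, 2, 2 = 8 seats, so the divisor must be adjusted.
With modified divisor 116200: modified quotas Red 5.125, Blue 2.923, Green 2.481.
Rounding down: Red 5, Blue 2, Green 2 (total 9).
Red receives 5.

5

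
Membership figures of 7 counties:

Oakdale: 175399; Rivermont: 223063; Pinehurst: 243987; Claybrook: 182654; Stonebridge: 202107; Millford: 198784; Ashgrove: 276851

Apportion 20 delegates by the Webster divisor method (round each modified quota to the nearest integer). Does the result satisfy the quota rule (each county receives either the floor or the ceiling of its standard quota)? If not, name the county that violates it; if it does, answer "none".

Standard quotas: Oakdale 2.334, Rivermont 2.969, Pinehurst 3.247, Claybrook 2.431, Stonebridge 2.690, Millford 2.645, Ashgrove 3.684.
Webster allocation: Oakdale 2, Rivermont 3, Pinehurst 3, Claybrook 2, Stonebridge 3, Millford 3, Ashgrove 4.
Every allocation lies between the lower and upper quota.

none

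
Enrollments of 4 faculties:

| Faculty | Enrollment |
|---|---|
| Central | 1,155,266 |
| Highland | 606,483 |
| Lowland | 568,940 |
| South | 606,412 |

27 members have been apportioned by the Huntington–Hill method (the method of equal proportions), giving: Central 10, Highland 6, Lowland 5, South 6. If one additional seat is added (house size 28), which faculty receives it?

Central

Priority for the next seat is population ÷ (√(s·(s+1))).
Priorities: Central 110150.291, Highland 93582.359, Lowland 103873.757, South 93571.403.
Highest priority: Central.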